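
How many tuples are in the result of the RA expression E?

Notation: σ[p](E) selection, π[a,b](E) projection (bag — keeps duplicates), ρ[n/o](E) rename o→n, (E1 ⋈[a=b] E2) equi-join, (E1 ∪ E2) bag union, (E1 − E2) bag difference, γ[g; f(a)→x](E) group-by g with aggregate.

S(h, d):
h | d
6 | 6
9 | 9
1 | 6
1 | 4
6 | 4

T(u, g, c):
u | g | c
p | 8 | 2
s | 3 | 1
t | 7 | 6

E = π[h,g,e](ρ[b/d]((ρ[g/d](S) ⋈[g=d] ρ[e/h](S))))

Row counts bottom-up:
  S → 5
  ρ[g/d](S) → 5
  S → 5
  ρ[e/h](S) → 5
  (ρ[g/d](S) ⋈[g=d] ρ[e/h](S)) → 9
  ρ[b/d]((ρ[g/d](S) ⋈[g=d] ρ[e/h](S))) → 9
  π[h,g,e](ρ[b/d]((ρ[g/d](S) ⋈[g=d] ρ[e/h](S)))) → 9

|E| = 9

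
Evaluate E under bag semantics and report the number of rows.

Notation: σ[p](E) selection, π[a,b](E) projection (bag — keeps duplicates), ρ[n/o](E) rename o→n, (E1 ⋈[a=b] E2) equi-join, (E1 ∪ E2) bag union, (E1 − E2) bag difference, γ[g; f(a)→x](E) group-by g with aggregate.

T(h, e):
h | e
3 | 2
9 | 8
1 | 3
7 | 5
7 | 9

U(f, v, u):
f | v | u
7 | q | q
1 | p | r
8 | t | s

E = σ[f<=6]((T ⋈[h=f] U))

Stepwise |·|:
  T → 5
  U → 3
  (T ⋈[h=f] U) → 3
  σ[f<=6]((T ⋈[h=f] U)) → 1

|E| = 1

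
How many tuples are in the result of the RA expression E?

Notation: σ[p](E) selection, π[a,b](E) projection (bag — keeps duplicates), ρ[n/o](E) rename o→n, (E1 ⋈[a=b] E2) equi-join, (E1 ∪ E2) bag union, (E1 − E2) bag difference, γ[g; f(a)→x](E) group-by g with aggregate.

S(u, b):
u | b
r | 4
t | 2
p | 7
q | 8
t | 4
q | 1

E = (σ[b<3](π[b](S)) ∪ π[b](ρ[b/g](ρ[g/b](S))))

Row counts bottom-up:
  S → 6
  π[b](S) → 6
  σ[b<3](π[b](S)) → 2
  S → 6
  ρ[g/b](S) → 6
  ρ[b/g](ρ[g/b](S)) → 6
  π[b](ρ[b/g](ρ[g/b](S))) → 6
  (σ[b<3](π[b](S)) ∪ π[b](ρ[b/g](ρ[g/b](S)))) → 8

|E| = 8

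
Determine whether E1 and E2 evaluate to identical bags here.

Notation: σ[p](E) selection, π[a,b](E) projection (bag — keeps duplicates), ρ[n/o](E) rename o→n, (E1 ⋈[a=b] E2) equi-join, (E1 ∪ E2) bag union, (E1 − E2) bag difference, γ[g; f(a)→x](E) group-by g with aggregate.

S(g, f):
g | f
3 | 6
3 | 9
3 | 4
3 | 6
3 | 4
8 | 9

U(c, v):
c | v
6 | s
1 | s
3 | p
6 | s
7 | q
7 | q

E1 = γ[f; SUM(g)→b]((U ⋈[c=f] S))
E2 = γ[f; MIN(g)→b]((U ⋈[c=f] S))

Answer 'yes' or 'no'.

E1 subexpression sizes:
  U → 6
  S → 6
  (U ⋈[c=f] S) → 4
  γ[f; SUM(g)→b]((U ⋈[c=f] S)) → 1
E2 subexpression sizes:
  U → 6
  S → 6
  (U ⋈[c=f] S) → 4
  γ[f; MIN(g)→b]((U ⋈[c=f] S)) → 1

E1 result:
f | b
6 | 12
E2 result:
f | b
6 | 3
Witness: (6, 12) appears 1× in E1 but 0× in E2.

no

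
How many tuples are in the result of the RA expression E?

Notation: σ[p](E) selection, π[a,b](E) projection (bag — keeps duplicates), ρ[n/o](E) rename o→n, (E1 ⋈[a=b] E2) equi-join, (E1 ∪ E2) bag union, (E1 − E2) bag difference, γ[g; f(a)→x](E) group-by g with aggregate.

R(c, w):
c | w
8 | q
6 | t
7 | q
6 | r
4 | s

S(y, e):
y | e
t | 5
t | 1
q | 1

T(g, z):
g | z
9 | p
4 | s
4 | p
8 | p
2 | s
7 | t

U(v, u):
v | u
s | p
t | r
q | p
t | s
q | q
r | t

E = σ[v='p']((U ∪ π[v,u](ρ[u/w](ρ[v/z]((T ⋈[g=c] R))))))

Per-node cardinality:
  U → 6
  T → 6
  R → 5
  (T ⋈[g=c] R) → 4
  ρ[v/z]((T ⋈[g=c] R)) → 4
  ρ[u/w](ρ[v/z]((T ⋈[g=c] R))) → 4
  π[v,u](ρ[u/w](ρ[v/z]((T ⋈[g=c] R)))) → 4
  (U ∪ π[v,u](ρ[u/w](ρ[v/z]((T ⋈[g=c] R))))) → 10
  σ[v='p']((U ∪ π[v,u](ρ[u/w](ρ[v/z]((T ⋈[g=c] R)))))) → 2

|E| = 2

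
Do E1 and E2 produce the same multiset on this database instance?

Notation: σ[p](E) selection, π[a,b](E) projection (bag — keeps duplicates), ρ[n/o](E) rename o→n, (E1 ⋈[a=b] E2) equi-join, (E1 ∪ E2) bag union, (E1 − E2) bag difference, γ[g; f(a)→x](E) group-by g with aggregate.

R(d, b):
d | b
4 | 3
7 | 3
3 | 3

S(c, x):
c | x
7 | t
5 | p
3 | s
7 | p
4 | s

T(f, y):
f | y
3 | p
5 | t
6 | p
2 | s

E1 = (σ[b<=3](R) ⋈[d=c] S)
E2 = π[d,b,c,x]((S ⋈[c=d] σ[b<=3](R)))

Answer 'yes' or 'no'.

E1 row counts bottom-up:
  R → 3
  σ[b<=3](R) → 3
  S → 5
  (σ[b<=3](R) ⋈[d=c] S) → 4
E2 row counts bottom-up:
  S → 5
  R → 3
  σ[b<=3](R) → 3
  (S ⋈[c=d] σ[b<=3](R)) → 4
  π[d,b,c,x]((S ⋈[c=d] σ[b<=3](R))) → 4

E1 and E2 produce the same multiset:
d | b | c | x
3 | 3 | 3 | s
4 | 3 | 4 | s
7 | 3 | 7 | p
7 | 3 | 7 | t

yes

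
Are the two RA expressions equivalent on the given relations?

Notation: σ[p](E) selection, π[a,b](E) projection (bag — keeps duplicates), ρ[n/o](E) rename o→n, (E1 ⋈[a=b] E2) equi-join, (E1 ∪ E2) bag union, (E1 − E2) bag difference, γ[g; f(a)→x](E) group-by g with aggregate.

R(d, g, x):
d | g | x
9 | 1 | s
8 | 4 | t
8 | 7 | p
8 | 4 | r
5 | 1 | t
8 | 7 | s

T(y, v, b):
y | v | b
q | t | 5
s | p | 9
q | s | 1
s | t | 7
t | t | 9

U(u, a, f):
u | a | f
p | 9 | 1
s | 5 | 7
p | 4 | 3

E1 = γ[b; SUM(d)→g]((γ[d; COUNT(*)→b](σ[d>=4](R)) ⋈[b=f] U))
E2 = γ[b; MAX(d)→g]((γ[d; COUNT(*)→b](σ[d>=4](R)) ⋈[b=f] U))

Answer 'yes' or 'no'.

E1 stepwise |·|:
  R → 6
  σ[d>=4](R) → 6
  γ[d; COUNT(*)→b](σ[d>=4](R)) → 3
  U → 3
  (γ[d; COUNT(*)→b](σ[d>=4](R)) ⋈[b=f] U) → 2
  γ[b; SUM(d)→g]((γ[d; COUNT(*)→b](σ[d>=4](R)) ⋈[b=f] U)) → 1
E2 stepwise |·|:
  R → 6
  σ[d>=4](R) → 6
  γ[d; COUNT(*)→b](σ[d>=4](R)) → 3
  U → 3
  (γ[d; COUNT(*)→b](σ[d>=4](R)) ⋈[b=f] U) → 2
  γ[b; MAX(d)→g]((γ[d; COUNT(*)→b](σ[d>=4](R)) ⋈[b=f] U)) → 1

E1 result:
b | g
1 | 14
E2 result:
b | g
1 | 9
Witness: (1, 14) appears 1× in E1 but 0× in E2.

no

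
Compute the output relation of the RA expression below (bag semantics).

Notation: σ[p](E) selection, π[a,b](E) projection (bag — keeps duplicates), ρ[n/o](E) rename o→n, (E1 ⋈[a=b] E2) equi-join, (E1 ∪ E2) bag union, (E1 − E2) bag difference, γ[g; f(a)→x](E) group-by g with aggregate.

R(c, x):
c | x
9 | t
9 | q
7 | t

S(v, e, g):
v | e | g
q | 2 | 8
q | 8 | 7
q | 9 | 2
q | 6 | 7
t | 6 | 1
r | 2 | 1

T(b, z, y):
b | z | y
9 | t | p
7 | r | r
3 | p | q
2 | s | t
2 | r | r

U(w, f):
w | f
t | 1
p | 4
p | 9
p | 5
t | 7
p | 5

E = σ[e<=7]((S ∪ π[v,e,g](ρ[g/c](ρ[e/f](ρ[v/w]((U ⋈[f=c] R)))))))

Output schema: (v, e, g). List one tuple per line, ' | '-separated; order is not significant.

Row counts bottom-up:
  S → 6
  U → 6
  R → 3
  (U ⋈[f=c] R) → 3
  ρ[v/w]((U ⋈[f=c] R)) → 3
  ρ[e/f](ρ[v/w]((U ⋈[f=c] R))) → 3
  ρ[g/c](ρ[e/f](ρ[v/w]((U ⋈[f=c] R)))) → 3
  π[v,e,g](ρ[g/c](ρ[e/f](ρ[v/w]((U ⋈[f=c] R))))) → 3
  (S ∪ π[v,e,g](ρ[g/c](ρ[e/f](ρ[v/w]((U ⋈[f=c] R)))))) → 9
  σ[e<=7]((S ∪ π[v,e,g](ρ[g/c](ρ[e/f](ρ[v/w]((U ⋈[f=c] R))))))) → 5

== RESULT ==
v | e | g
q | 2 | 8
q | 6 | 7
r | 2 | 1
t | 6 | 1
t | 7 | 7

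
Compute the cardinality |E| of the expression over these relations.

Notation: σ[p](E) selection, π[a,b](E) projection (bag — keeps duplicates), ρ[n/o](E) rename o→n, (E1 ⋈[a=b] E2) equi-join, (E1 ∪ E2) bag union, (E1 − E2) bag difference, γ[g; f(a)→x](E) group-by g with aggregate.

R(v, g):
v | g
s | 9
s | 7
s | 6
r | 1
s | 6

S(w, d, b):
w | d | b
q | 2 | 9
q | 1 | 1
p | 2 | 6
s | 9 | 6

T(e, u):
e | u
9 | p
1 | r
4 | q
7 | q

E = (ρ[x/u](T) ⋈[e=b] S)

Per-node cardinality:
  T → 4
  ρ[x/u](T) → 4
  S → 4
  (ρ[x/u](T) ⋈[e=b] S) → 2

|E| = 2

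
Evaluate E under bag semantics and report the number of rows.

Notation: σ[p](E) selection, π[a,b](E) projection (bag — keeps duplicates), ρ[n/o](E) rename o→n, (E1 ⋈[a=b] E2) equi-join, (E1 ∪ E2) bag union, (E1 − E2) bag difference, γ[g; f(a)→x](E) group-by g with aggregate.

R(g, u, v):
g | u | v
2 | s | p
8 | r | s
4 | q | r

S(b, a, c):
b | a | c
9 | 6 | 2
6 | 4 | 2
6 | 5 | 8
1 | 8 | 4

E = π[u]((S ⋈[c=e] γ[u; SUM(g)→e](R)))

Row counts bottom-up:
  S → 4
  R → 3
  γ[u; SUM(g)→e](R) → 3
  (S ⋈[c=e] γ[u; SUM(g)→e](R)) → 4
  π[u]((S ⋈[c=e] γ[u; SUM(g)→e](R))) → 4

|E| = 4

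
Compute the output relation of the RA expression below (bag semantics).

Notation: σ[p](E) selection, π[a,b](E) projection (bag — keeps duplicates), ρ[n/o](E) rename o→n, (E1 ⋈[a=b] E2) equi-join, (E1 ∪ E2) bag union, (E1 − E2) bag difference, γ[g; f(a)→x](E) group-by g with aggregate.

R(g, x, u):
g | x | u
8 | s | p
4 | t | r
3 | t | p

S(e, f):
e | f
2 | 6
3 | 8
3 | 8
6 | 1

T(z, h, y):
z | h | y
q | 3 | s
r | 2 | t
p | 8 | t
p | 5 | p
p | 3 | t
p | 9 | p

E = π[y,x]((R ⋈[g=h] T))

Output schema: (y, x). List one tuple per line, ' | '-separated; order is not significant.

Stepwise |·|:
  R → 3
  T → 6
  (R ⋈[g=h] T) → 3
  π[y,x]((R ⋈[g=h] T)) → 3

== RESULT ==
y | x
s | t
t | s
t | t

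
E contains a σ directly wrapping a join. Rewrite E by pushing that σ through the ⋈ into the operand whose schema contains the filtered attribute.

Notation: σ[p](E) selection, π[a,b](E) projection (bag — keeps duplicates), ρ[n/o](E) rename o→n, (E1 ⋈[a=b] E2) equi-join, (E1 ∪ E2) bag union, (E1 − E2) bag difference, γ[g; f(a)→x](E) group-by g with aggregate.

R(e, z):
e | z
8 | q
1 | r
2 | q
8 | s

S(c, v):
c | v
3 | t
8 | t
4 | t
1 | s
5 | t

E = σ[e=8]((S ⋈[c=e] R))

σ filters on e, owned by the right side.
E' = (S ⋈[c=e] σ[e=8](R))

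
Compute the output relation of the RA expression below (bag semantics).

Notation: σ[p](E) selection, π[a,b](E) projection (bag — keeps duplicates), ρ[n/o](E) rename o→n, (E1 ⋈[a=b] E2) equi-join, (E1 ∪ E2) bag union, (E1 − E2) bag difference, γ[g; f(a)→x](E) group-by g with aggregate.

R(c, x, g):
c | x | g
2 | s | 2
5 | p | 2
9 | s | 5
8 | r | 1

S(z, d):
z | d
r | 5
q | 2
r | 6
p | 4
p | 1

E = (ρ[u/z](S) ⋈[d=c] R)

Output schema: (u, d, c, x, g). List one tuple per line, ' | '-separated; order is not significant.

Stepwise |·|:
  S → 5
  ρ[u/z](S) → 5
  R → 4
  (ρ[u/z](S) ⋈[d=c] R) → 2

== RESULT ==
u | d | c | x | g
q | 2 | 2 | s | 2
r | 5 | 5 | p | 2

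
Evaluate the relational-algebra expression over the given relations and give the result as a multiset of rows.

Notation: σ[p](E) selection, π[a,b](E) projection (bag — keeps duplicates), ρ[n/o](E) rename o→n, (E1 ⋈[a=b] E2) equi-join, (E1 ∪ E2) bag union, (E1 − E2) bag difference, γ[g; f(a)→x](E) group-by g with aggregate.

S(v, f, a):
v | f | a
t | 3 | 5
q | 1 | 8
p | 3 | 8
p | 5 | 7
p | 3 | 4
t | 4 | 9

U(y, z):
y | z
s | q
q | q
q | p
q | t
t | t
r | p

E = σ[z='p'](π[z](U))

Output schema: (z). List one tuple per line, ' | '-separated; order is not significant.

Row counts bottom-up:
  U → 6
  π[z](U) → 6
  σ[z='p'](π[z](U)) → 2

== RESULT ==
z
p
p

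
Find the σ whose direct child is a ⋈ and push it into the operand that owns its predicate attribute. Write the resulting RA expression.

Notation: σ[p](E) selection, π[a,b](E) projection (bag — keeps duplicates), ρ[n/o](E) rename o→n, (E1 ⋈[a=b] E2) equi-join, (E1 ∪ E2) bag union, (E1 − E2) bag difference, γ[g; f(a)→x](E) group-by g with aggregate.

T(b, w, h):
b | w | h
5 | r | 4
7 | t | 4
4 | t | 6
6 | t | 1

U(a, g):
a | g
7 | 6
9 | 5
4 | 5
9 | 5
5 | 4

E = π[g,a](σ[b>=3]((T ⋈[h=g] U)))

σ filters on b, owned by the left side.
E' = π[g,a]((σ[b>=3](T) ⋈[h=g] U))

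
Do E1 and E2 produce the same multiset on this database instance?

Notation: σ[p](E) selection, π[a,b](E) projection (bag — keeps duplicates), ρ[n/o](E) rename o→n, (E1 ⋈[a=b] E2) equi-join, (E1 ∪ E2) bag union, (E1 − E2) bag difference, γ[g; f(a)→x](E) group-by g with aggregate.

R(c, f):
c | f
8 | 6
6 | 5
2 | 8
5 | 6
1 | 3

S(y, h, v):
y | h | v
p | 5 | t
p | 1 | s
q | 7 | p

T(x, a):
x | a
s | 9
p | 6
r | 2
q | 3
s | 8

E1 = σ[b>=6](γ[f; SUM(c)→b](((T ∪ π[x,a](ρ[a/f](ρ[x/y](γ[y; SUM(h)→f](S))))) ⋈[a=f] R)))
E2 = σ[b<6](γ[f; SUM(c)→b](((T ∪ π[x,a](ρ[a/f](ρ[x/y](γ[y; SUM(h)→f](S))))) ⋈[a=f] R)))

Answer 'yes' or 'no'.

E1 stepwise |·|:
  T → 5
  S → 3
  γ[y; SUM(h)→f](S) → 2
  ρ[x/y](γ[y; SUM(h)→f](S)) → 2
  ρ[a/f](ρ[x/y](γ[y; SUM(h)→f](S))) → 2
  π[x,a](ρ[a/f](ρ[x/y](γ[y; SUM(h)→f](S)))) → 2
  (T ∪ π[x,a](ρ[a/f](ρ[x/y](γ[y; SUM(h)→f](S))))) → 7
  R → 5
  ((T ∪ π[x,a](ρ[a/f](ρ[x/y](γ[y; SUM(h)→f](S))))) ⋈[a=f] R) → 6
  γ[f; SUM(c)→b](((T ∪ π[x,a](ρ[a/f](ρ[x/y](γ[y; SUM(h)→f](S))))) ⋈[a=f] R)) → 3
  σ[b>=6](γ[f; SUM(c)→b](((T ∪ π[x,a](ρ[a/f](ρ[x/y](γ[y; SUM(h)→f](S))))) ⋈[a=f] R))) → 1
E2 stepwise |·|:
  T → 5
  S → 3
  γ[y; SUM(h)→f](S) → 2
  ρ[x/y](γ[y; SUM(h)→f](S)) → 2
  ρ[a/f](ρ[x/y](γ[y; SUM(h)→f](S))) → 2
  π[x,a](ρ[a/f](ρ[x/y](γ[y; SUM(h)→f](S)))) → 2
  (T ∪ π[x,a](ρ[a/f](ρ[x/y](γ[y; SUM(h)→f](S))))) → 7
  R → 5
  ((T ∪ π[x,a](ρ[a/f](ρ[x/y](γ[y; SUM(h)→f](S))))) ⋈[a=f] R) → 6
  γ[f; SUM(c)→b](((T ∪ π[x,a](ρ[a/f](ρ[x/y](γ[y; SUM(h)→f](S))))) ⋈[a=f] R)) → 3
  σ[b<6](γ[f; SUM(c)→b](((T ∪ π[x,a](ρ[a/f](ρ[x/y](γ[y; SUM(h)→f](S))))) ⋈[a=f] R))) → 2

E1 result:
f | b
6 | 26
E2 result:
f | b
3 | 1
8 | 2
Witness: (3, 1) appears 0× in E1 but 1× in E2.

no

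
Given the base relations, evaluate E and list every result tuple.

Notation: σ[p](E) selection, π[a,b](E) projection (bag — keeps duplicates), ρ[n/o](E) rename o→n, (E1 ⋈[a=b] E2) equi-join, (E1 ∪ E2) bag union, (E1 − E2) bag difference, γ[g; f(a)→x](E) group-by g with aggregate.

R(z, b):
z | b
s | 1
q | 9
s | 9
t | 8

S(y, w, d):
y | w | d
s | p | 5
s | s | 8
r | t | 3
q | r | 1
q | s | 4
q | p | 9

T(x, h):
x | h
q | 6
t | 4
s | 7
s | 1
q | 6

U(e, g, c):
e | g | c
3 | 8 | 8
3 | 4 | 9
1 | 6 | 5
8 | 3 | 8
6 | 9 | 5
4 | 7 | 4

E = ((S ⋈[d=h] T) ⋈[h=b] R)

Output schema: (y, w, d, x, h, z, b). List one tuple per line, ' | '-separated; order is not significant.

Per-node cardinality:
  S → 6
  T → 5
  (S ⋈[d=h] T) → 2
  R → 4
  ((S ⋈[d=h] T) ⋈[h=b] R) → 1

== RESULT ==
y | w | d | x | h | z | b
q | r | 1 | s | 1 | s | 1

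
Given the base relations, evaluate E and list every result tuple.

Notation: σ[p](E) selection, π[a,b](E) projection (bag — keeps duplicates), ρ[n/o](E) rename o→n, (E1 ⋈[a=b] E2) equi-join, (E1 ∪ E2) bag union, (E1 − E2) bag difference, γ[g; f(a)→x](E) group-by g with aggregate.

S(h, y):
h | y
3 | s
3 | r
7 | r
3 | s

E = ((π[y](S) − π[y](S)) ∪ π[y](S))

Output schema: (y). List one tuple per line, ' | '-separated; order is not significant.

Subexpression sizes:
  S → 4
  π[y](S) → 4
  S → 4
  π[y](S) → 4
  (π[y](S) − π[y](S)) → 0
  S → 4
  π[y](S) → 4
  ((π[y](S) − π[y](S)) ∪ π[y](S)) → 4

== RESULT ==
y
r
r
s
s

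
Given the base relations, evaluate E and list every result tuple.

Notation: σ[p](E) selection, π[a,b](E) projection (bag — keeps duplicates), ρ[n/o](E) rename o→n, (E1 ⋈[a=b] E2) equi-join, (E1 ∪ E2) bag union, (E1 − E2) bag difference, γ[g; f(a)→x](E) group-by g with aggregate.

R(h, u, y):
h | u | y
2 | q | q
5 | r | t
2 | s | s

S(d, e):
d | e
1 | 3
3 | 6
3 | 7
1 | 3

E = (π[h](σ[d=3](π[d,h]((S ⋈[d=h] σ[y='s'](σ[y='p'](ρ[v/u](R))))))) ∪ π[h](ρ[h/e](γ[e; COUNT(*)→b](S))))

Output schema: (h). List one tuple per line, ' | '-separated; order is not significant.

Per-node cardinality:
  S → 4
  R → 3
  ρ[v/u](R) → 3
  σ[y='p'](ρ[v/u](R)) → 0
  σ[y='s'](σ[y='p'](ρ[v/u](R))) → 0
  (S ⋈[d=h] σ[y='s'](σ[y='p'](ρ[v/u](R)))) → 0
  π[d,h]((S ⋈[d=h] σ[y='s'](σ[y='p'](ρ[v/u](R))))) → 0
  σ[d=3](π[d,h]((S ⋈[d=h] σ[y='s'](σ[y='p'](ρ[v/u](R)))))) → 0
  π[h](σ[d=3](π[d,h]((S ⋈[d=h] σ[y='s'](σ[y='p'](ρ[v/u](R))))))) → 0
  S → 4
  γ[e; COUNT(*)→b](S) → 3
  ρ[h/e](γ[e; COUNT(*)→b](S)) → 3
  π[h](ρ[h/e](γ[e; COUNT(*)→b](S))) → 3
  (π[h](σ[d=3](π[d,h]((S ⋈[d=h] σ[y='s'](σ[y='p'](ρ[v/u](R))))))) ∪ π[h](ρ[h/e](γ[e; COUNT(*)→b](S)))) → 3

== RESULT ==
h
3
6
7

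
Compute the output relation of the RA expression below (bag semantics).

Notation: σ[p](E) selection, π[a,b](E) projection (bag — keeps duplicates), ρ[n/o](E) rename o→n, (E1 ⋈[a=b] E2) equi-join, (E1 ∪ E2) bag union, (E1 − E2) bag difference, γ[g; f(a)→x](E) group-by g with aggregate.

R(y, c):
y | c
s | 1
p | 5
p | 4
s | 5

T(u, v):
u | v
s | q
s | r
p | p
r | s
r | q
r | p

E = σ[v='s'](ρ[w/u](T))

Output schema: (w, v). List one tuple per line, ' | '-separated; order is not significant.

Subexpression sizes:
  T → 6
  ρ[w/u](T) → 6
  σ[v='s'](ρ[w/u](T)) → 1

== RESULT ==
w | v
r | s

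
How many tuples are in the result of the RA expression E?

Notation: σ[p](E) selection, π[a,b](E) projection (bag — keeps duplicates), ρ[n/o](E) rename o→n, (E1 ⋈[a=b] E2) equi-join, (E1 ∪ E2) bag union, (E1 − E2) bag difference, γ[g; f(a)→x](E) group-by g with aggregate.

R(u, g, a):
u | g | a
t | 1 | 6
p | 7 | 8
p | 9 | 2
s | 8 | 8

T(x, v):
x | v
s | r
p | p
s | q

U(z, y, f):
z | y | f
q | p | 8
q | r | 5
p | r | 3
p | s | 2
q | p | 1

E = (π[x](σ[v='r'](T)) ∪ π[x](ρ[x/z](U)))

Subexpression sizes:
  T → 3
  σ[v='r'](T) → 1
  π[x](σ[v='r'](T)) → 1
  U → 5
  ρ[x/z](U) → 5
  π[x](ρ[x/z](U)) → 5
  (π[x](σ[v='r'](T)) ∪ π[x](ρ[x/z](U))) → 6

|E| = 6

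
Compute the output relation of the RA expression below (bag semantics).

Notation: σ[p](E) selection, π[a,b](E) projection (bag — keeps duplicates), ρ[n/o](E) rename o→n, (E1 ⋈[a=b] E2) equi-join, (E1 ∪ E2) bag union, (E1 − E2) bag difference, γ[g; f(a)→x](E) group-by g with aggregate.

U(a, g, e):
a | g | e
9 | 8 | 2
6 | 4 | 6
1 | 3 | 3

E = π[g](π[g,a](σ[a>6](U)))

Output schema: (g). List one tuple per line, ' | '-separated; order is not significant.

Subexpression sizes:
  U → 3
  σ[a>6](U) → 1
  π[g,a](σ[a>6](U)) → 1
  π[g](π[g,a](σ[a>6](U))) → 1

== RESULT ==
g
8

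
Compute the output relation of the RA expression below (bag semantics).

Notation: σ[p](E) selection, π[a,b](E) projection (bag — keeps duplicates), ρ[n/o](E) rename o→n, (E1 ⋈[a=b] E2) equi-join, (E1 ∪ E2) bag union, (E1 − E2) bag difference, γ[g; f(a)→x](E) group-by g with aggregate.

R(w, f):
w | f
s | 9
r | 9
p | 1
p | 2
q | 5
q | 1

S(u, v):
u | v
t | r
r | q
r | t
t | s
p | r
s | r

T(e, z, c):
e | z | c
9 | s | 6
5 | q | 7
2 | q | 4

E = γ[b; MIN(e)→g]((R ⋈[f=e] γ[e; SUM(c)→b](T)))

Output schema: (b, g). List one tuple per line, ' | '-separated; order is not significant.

Stepwise |·|:
  R → 6
  T → 3
  γ[e; SUM(c)→b](T) → 3
  (R ⋈[f=e] γ[e; SUM(c)→b](T)) → 4
  γ[b; MIN(e)→g]((R ⋈[f=e] γ[e; SUM(c)→b](T))) → 3

== RESULT ==
b | g
4 | 2
6 | 9
7 | 5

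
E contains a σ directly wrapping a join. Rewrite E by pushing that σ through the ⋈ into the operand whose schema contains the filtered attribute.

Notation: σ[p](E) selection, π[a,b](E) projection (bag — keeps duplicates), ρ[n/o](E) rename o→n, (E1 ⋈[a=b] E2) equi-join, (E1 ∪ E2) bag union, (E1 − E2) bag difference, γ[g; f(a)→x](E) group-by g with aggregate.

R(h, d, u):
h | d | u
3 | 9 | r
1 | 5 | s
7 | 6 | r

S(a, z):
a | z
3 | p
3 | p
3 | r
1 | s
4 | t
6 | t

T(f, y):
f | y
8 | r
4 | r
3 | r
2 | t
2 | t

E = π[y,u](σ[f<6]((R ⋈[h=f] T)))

σ filters on f, owned by the right side.
E' = π[y,u]((R ⋈[h=f] σ[f<6](T)))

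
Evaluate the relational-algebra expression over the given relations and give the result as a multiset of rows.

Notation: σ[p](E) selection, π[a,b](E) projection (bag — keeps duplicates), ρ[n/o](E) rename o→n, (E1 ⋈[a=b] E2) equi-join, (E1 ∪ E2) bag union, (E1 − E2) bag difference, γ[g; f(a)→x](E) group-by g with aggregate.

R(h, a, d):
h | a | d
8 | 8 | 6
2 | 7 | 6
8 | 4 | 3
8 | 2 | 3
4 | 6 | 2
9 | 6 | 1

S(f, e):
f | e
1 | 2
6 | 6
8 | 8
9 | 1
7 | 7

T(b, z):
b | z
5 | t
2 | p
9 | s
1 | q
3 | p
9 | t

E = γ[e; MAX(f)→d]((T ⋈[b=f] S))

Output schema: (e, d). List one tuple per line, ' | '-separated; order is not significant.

Per-node cardinality:
  T → 6
  S → 5
  (T ⋈[b=f] S) → 3
  γ[e; MAX(f)→d]((T ⋈[b=f] S)) → 2

== RESULT ==
e | d
1 | 9
2 | 1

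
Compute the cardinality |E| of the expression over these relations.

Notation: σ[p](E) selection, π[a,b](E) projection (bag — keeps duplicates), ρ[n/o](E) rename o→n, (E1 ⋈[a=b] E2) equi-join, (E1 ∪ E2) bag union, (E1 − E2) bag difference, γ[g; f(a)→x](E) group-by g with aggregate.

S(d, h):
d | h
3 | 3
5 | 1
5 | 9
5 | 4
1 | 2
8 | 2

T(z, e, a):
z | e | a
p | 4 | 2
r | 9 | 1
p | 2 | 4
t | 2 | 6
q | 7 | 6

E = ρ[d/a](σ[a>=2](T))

Per-node cardinality:
  T → 5
  σ[a>=2](T) → 4
  ρ[d/a](σ[a>=2](T)) → 4

|E| = 4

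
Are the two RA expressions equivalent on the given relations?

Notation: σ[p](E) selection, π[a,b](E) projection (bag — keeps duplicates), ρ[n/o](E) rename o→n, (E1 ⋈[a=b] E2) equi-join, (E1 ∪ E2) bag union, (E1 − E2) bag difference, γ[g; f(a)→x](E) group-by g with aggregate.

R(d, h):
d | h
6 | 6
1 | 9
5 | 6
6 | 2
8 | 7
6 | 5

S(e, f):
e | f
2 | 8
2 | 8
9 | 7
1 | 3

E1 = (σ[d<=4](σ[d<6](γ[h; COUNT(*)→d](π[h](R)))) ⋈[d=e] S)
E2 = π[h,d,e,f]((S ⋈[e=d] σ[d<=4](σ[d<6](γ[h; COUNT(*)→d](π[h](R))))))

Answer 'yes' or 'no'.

E1 row counts bottom-up:
  R → 6
  π[h](R) → 6
  γ[h; COUNT(*)→d](π[h](R)) → 5
  σ[d<6](γ[h; COUNT(*)→d](π[h](R))) → 5
  σ[d<=4](σ[d<6](γ[h; COUNT(*)→d](π[h](R)))) → 5
  S → 4
  (σ[d<=4](σ[d<6](γ[h; COUNT(*)→d](π[h](R)))) ⋈[d=e] S) → 6
E2 row counts bottom-up:
  S → 4
  R → 6
  π[h](R) → 6
  γ[h; COUNT(*)→d](π[h](R)) → 5
  σ[d<6](γ[h; COUNT(*)→d](π[h](R))) → 5
  σ[d<=4](σ[d<6](γ[h; COUNT(*)→d](π[h](R)))) → 5
  (S ⋈[e=d] σ[d<=4](σ[d<6](γ[h; COUNT(*)→d](π[h](R))))) → 6
  π[h,d,e,f]((S ⋈[e=d] σ[d<=4](σ[d<6](γ[h; COUNT(*)→d](π[h](R)))))) → 6

E1 and E2 produce the same multiset:
h | d | e | f
2 | 1 | 1 | 3
5 | 1 | 1 | 3
6 | 2 | 2 | 8
6 | 2 | 2 | 8
7 | 1 | 1 | 3
9 | 1 | 1 | 3

yes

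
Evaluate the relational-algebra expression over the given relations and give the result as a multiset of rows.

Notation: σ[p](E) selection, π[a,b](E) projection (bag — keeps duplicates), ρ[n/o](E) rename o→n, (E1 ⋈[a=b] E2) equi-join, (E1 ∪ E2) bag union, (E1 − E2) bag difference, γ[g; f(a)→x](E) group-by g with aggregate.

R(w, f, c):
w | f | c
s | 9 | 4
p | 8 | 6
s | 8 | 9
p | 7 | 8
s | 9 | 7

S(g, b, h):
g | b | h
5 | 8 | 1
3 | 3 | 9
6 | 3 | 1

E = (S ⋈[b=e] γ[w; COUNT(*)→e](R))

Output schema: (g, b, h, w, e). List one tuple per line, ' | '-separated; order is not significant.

Row counts bottom-up:
  S → 3
  R → 5
  γ[w; COUNT(*)→e](R) → 2
  (S ⋈[b=e] γ[w; COUNT(*)→e](R)) → 2

== RESULT ==
g | b | h | w | e
3 | 3 | 9 | s | 3
6 | 3 | 1 | s | 3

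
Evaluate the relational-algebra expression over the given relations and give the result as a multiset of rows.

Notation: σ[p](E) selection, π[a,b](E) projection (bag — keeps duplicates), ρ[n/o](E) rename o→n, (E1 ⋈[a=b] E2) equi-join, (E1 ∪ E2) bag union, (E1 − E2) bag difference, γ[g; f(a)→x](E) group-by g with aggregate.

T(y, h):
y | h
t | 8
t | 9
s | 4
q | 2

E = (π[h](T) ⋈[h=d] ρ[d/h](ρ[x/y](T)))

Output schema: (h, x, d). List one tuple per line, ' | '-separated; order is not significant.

Stepwise |·|:
  T → 4
  π[h](T) → 4
  T → 4
  ρ[x/y](T) → 4
  ρ[d/h](ρ[x/y](T)) → 4
  (π[h](T) ⋈[h=d] ρ[d/h](ρ[x/y](T))) → 4

== RESULT ==
h | x | d
2 | q | 2
4 | s | 4
8 | t | 8
9 | t | 9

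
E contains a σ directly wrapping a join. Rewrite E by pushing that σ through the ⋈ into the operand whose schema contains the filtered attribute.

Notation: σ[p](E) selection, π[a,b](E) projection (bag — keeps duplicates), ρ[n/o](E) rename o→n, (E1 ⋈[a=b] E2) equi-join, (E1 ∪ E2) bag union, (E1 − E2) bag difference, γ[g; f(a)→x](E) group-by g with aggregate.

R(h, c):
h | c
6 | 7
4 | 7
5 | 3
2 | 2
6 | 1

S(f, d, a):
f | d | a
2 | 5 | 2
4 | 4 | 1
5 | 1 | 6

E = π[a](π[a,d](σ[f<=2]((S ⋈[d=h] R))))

σ filters on f, owned by the left side.
E' = π[a](π[a,d]((σ[f<=2](S) ⋈[d=h] R)))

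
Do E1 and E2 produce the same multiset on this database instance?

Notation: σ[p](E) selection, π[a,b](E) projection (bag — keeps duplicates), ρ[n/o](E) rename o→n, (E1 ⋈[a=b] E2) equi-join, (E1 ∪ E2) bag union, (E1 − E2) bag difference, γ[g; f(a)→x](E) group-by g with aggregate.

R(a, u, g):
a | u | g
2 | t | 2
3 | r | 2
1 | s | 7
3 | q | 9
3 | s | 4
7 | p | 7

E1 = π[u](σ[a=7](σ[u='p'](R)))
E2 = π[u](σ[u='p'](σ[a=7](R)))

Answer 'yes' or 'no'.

E1 per-node cardinality:
  R → 6
  σ[u='p'](R) → 1
  σ[a=7](σ[u='p'](R)) → 1
  π[u](σ[a=7](σ[u='p'](R))) → 1
E2 per-node cardinality:
  R → 6
  σ[a=7](R) → 1
  σ[u='p'](σ[a=7](R)) → 1
  π[u](σ[u='p'](σ[a=7](R))) → 1

E1 and E2 produce the same multiset:
u
p

yes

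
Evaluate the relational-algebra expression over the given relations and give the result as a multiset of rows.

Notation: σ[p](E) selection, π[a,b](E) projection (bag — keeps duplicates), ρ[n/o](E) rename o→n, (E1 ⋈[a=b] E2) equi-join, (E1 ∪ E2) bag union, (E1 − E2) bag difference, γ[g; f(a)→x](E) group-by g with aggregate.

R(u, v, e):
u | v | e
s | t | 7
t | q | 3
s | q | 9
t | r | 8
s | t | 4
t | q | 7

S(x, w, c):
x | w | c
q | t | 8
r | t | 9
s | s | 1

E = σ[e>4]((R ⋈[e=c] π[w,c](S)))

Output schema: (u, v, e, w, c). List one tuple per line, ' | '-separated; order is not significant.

Subexpression sizes:
  R → 6
  S → 3
  π[w,c](S) → 3
  (R ⋈[e=c] π[w,c](S)) → 2
  σ[e>4]((R ⋈[e=c] π[w,c](S))) → 2

== RESULT ==
u | v | e | w | c
s | q | 9 | t | 9
t | r | 8 | t | 8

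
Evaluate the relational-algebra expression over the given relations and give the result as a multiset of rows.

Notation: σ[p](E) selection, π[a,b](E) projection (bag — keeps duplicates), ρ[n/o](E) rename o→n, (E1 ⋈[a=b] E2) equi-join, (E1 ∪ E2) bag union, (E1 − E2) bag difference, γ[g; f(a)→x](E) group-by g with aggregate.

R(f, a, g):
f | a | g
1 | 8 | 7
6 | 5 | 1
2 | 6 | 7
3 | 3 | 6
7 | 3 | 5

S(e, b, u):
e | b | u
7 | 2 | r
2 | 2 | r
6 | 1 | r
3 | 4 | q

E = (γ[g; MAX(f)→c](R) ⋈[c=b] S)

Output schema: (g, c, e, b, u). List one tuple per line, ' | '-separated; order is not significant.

Subexpression sizes:
  R → 5
  γ[g; MAX(f)→c](R) → 4
  S → 4
  (γ[g; MAX(f)→c](R) ⋈[c=b] S) → 2

== RESULT ==
g | c | e | b | u
7 | 2 | 2 | 2 | r
7 | 2 | 7 | 2 | r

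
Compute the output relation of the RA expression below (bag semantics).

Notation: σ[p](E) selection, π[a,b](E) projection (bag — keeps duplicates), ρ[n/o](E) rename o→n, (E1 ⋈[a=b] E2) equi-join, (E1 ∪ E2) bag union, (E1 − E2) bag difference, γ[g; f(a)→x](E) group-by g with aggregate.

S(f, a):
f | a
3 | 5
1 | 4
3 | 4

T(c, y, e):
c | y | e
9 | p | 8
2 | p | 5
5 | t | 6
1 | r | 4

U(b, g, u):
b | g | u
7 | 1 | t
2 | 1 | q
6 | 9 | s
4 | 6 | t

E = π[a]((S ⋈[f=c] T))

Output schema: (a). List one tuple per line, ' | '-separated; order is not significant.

Subexpression sizes:
  S → 3
  T → 4
  (S ⋈[f=c] T) → 1
  π[a]((S ⋈[f=c] T)) → 1

== RESULT ==
a
4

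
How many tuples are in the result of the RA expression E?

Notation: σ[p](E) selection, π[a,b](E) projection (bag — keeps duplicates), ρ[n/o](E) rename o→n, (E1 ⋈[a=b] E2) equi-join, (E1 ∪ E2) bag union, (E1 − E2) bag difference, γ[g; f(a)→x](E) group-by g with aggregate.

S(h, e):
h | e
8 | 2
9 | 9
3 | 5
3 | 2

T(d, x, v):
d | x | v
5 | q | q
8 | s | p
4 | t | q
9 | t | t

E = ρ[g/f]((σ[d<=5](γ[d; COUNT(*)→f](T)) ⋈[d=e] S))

Stepwise |·|:
  T → 4
  γ[d; COUNT(*)→f](T) → 4
  σ[d<=5](γ[d; COUNT(*)→f](T)) → 2
  S → 4
  (σ[d<=5](γ[d; COUNT(*)→f](T)) ⋈[d=e] S) → 1
  ρ[g/f]((σ[d<=5](γ[d; COUNT(*)→f](T)) ⋈[d=e] S)) → 1

|E| = 1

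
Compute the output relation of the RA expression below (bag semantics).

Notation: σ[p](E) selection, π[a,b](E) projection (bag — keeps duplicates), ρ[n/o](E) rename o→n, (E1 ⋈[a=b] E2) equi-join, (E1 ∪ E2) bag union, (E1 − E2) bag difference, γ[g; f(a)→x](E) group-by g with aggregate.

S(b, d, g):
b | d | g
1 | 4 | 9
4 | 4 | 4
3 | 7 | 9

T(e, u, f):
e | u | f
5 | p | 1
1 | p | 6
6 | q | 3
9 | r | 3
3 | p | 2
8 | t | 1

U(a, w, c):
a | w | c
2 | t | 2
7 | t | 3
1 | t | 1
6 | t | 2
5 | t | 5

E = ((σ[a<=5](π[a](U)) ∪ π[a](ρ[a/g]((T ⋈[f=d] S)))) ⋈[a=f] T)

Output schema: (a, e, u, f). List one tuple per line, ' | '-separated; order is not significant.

Stepwise |·|:
  U → 5
  π[a](U) → 5
  σ[a<=5](π[a](U)) → 3
  T → 6
  S → 3
  (T ⋈[f=d] S) → 0
  ρ[a/g]((T ⋈[f=d] S)) → 0
  π[a](ρ[a/g]((T ⋈[f=d] S))) → 0
  (σ[a<=5](π[a](U)) ∪ π[a](ρ[a/g]((T ⋈[f=d] S)))) → 3
  T → 6
  ((σ[a<=5](π[a](U)) ∪ π[a](ρ[a/g]((T ⋈[f=d] S)))) ⋈[a=f] T) → 3

== RESULT ==
a | e | u | f
1 | 5 | p | 1
1 | 8 | t | 1
2 | 3 | p | 2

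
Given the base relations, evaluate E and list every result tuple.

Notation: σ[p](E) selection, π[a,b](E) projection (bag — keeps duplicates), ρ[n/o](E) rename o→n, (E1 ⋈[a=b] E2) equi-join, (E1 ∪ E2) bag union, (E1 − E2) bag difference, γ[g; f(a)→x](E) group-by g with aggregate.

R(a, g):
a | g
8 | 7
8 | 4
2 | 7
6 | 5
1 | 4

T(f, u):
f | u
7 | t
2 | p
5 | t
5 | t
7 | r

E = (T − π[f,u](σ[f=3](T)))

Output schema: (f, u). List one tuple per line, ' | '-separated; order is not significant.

Per-node cardinality:
  T → 5
  T → 5
  σ[f=3](T) → 0
  π[f,u](σ[f=3](T)) → 0
  (T − π[f,u](σ[f=3](T))) → 5

== RESULT ==
f | u
2 | p
5 | t
5 | t
7 | r
7 | t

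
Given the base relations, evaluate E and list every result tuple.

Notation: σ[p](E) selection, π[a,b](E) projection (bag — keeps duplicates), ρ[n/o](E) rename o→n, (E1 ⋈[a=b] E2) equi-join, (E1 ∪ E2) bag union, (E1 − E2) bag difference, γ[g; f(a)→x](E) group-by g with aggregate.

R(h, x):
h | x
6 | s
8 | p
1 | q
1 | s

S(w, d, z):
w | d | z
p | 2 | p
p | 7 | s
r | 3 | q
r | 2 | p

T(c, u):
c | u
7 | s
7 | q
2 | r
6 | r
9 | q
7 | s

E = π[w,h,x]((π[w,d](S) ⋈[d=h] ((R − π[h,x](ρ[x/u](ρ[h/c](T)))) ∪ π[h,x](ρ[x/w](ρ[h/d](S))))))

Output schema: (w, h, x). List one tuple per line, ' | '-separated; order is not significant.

Per-node cardinality:
  S → 4
  π[w,d](S) → 4
  R → 4
  T → 6
  ρ[h/c](T) → 6
  ρ[x/u](ρ[h/c](T)) → 6
  π[h,x](ρ[x/u](ρ[h/c](T))) → 6
  (R − π[h,x](ρ[x/u](ρ[h/c](T)))) → 4
  S → 4
  ρ[h/d](S) → 4
  ρ[x/w](ρ[h/d](S)) → 4
  π[h,x](ρ[x/w](ρ[h/d](S))) → 4
  ((R − π[h,x](ρ[x/u](ρ[h/c](T)))) ∪ π[h,x](ρ[x/w](ρ[h/d](S)))) → 8
  (π[w,d](S) ⋈[d=h] ((R − π[h,x](ρ[x/u](ρ[h/c](T)))) ∪ π[h,x](ρ[x/w](ρ[h/d](S))))) → 6
  π[w,h,x]((π[w,d](S) ⋈[d=h] ((R − π[h,x](ρ[x/u](ρ[h/c](T)))) ∪ π[h,x](ρ[x/w](ρ[h/d](S)))))) → 6

== RESULT ==
w | h | x
p | 2 | p
p | 2 | r
p | 7 | p
r | 2 | p
r | 2 | r
r | 3 | r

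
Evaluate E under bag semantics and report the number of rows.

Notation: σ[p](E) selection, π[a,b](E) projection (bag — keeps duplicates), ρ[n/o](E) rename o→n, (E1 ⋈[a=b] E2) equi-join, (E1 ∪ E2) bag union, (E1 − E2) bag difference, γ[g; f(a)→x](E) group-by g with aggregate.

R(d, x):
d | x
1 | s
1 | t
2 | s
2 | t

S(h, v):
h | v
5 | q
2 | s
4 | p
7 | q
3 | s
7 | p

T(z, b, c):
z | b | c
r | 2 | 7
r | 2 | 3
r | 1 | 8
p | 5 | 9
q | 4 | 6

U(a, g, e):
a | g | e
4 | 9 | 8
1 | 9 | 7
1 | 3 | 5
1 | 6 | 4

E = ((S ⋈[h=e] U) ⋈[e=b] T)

Stepwise |·|:
  S → 6
  U → 4
  (S ⋈[h=e] U) → 4
  T → 5
  ((S ⋈[h=e] U) ⋈[e=b] T) → 2

|E| = 2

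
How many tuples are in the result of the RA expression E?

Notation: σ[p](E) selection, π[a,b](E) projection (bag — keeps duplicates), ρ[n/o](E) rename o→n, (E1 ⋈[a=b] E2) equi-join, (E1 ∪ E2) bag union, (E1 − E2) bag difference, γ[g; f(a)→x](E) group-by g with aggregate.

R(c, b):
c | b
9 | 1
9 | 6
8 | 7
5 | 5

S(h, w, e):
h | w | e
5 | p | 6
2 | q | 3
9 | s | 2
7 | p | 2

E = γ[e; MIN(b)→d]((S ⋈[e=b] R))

Row counts bottom-up:
  S → 4
  R → 4
  (S ⋈[e=b] R) → 1
  γ[e; MIN(b)→d]((S ⋈[e=b] R)) → 1

|E| = 1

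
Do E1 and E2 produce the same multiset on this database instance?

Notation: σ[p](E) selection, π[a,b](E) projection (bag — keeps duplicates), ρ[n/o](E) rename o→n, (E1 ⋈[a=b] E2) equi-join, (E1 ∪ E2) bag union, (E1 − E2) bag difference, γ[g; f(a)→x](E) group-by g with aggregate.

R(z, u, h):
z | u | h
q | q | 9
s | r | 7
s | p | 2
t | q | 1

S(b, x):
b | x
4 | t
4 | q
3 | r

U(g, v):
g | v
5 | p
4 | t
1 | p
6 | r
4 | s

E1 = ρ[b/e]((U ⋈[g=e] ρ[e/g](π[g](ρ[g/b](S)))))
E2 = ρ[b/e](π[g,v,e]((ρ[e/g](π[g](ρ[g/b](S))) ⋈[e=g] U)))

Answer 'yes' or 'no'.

E1 stepwise |·|:
  U → 5
  S → 3
  ρ[g/b](S) → 3
  π[g](ρ[g/b](S)) → 3
  ρ[e/g](π[g](ρ[g/b](S))) → 3
  (U ⋈[g=e] ρ[e/g](π[g](ρ[g/b](S)))) → 4
  ρ[b/e]((U ⋈[g=e] ρ[e/g](π[g](ρ[g/b](S))))) → 4
E2 stepwise |·|:
  S → 3
  ρ[g/b](S) → 3
  π[g](ρ[g/b](S)) → 3
  ρ[e/g](π[g](ρ[g/b](S))) → 3
  U → 5
  (ρ[e/g](π[g](ρ[g/b](S))) ⋈[e=g] U) → 4
  π[g,v,e]((ρ[e/g](π[g](ρ[g/b](S))) ⋈[e=g] U)) → 4
  ρ[b/e](π[g,v,e]((ρ[e/g](π[g](ρ[g/b](S))) ⋈[e=g] U))) → 4

E1 and E2 produce the same multiset:
g | v | b
4 | s | 4
4 | s | 4
4 | t | 4
4 | t | 4

yes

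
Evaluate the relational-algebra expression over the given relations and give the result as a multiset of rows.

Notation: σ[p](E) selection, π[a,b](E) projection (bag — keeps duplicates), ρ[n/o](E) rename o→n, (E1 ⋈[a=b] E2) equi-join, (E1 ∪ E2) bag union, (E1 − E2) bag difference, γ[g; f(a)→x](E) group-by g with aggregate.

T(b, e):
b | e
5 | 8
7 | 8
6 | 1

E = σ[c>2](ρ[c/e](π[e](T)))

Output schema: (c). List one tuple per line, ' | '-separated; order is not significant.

Row counts bottom-up:
  T → 3
  π[e](T) → 3
  ρ[c/e](π[e](T)) → 3
  σ[c>2](ρ[c/e](π[e](T))) → 2

== RESULT ==
c
8
8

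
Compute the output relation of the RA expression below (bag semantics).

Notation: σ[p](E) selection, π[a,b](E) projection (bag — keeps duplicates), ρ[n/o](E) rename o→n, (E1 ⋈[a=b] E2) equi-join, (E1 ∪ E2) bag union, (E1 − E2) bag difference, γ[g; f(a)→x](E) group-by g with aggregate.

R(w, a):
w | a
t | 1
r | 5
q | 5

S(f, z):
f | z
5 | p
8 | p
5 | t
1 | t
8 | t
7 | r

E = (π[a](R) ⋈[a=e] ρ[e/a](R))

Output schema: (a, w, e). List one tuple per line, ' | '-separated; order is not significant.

Subexpression sizes:
  R → 3
  π[a](R) → 3
  R → 3
  ρ[e/a](R) → 3
  (π[a](R) ⋈[a=e] ρ[e/a](R)) → 5

== RESULT ==
a | w | e
1 | t | 1
5 | q | 5
5 | q | 5
5 | r | 5
5 | r | 5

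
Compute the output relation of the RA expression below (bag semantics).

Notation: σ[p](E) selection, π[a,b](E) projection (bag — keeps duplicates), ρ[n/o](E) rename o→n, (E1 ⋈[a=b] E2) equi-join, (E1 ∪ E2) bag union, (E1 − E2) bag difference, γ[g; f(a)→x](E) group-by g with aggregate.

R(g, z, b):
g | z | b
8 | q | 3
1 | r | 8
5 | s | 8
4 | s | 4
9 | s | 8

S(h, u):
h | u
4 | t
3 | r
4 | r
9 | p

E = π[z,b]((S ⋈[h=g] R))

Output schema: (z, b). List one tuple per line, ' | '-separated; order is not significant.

Stepwise |·|:
  S → 4
  R → 5
  (S ⋈[h=g] R) → 3
  π[z,b]((S ⋈[h=g] R)) → 3

== RESULT ==
z | b
s | 4
s | 4
s | 8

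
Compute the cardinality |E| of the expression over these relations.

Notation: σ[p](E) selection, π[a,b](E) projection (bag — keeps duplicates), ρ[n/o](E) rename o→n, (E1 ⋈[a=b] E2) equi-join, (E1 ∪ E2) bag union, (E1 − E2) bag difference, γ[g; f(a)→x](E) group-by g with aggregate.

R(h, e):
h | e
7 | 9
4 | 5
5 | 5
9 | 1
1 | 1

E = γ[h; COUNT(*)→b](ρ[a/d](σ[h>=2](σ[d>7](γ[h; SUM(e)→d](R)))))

Subexpression sizes:
  R → 5
  γ[h; SUM(e)→d](R) → 5
  σ[d>7](γ[h; SUM(e)→d](R)) → 1
  σ[h>=2](σ[d>7](γ[h; SUM(e)→d](R))) → 1
  ρ[a/d](σ[h>=2](σ[d>7](γ[h; SUM(e)→d](R)))) → 1
  γ[h; COUNT(*)→b](ρ[a/d](σ[h>=2](σ[d>7](γ[h; SUM(e)→d](R))))) → 1

|E| = 1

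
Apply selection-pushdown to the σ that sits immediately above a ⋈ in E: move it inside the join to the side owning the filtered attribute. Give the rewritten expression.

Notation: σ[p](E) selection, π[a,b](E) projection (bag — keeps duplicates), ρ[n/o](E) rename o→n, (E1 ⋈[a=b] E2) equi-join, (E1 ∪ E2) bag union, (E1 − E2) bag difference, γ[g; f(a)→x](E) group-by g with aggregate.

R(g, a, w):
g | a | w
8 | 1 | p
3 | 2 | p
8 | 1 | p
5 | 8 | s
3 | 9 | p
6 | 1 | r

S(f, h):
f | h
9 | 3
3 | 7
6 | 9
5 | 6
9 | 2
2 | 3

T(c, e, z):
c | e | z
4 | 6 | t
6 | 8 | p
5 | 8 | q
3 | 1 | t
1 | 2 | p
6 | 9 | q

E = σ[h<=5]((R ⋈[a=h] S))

σ filters on h, owned by the right side.
E' = (R ⋈[a=h] σ[h<=5](S))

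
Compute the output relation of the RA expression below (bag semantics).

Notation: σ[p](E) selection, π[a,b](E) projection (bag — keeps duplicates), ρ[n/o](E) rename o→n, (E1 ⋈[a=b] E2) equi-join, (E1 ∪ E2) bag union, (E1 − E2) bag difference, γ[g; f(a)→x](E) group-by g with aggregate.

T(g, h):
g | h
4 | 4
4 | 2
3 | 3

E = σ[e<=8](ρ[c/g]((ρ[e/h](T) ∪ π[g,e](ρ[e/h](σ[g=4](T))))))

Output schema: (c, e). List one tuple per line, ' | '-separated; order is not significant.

Row counts bottom-up:
  T → 3
  ρ[e/h](T) → 3
  T → 3
  σ[g=4](T) → 2
  ρ[e/h](σ[g=4](T)) → 2
  π[g,e](ρ[e/h](σ[g=4](T))) → 2
  (ρ[e/h](T) ∪ π[g,e](ρ[e/h](σ[g=4](T)))) → 5
  ρ[c/g]((ρ[e/h](T) ∪ π[g,e](ρ[e/h](σ[g=4](T))))) → 5
  σ[e<=8](ρ[c/g]((ρ[e/h](T) ∪ π[g,e](ρ[e/h](σ[g=4](T)))))) → 5

== RESULT ==
c | e
3 | 3
4 | 2
4 | 2
4 | 4
4 | 4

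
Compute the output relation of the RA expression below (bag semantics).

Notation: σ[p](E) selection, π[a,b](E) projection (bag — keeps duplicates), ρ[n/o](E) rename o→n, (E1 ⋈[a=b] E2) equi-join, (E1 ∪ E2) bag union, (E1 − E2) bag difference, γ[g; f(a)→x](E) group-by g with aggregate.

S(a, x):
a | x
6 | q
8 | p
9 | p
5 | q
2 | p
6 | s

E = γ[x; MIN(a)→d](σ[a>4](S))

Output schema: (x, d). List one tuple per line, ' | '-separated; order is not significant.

Stepwise |·|:
  S → 6
  σ[a>4](S) → 5
  γ[x; MIN(a)→d](σ[a>4](S)) → 3

== RESULT ==
x | d
p | 8
q | 5
s | 6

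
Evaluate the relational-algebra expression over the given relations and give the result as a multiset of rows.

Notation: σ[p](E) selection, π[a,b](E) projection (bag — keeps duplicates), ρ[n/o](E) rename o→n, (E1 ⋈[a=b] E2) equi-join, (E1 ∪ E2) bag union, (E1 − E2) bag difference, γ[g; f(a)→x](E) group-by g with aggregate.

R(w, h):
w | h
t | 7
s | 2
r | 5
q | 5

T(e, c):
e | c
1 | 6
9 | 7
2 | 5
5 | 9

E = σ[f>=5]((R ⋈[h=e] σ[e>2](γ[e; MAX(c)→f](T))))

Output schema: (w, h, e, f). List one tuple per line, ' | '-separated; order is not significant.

Stepwise |·|:
  R → 4
  T → 4
  γ[e; MAX(c)→f](T) → 4
  σ[e>2](γ[e; MAX(c)→f](T)) → 2
  (R ⋈[h=e] σ[e>2](γ[e; MAX(c)→f](T))) → 2
  σ[f>=5]((R ⋈[h=e] σ[e>2](γ[e; MAX(c)→f](T)))) → 2

== RESULT ==
w | h | e | f
q | 5 | 5 | 9
r | 5 | 5 | 9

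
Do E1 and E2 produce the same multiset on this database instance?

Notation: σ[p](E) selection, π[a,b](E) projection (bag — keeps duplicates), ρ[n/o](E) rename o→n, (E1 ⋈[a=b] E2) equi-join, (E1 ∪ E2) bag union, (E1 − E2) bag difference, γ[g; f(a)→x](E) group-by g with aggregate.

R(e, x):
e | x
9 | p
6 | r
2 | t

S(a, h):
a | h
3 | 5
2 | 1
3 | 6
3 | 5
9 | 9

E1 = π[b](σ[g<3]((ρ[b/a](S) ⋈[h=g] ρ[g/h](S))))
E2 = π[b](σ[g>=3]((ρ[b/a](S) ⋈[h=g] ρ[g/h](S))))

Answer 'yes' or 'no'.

E1 stepwise |·|:
  S → 5
  ρ[b/a](S) → 5
  S → 5
  ρ[g/h](S) → 5
  (ρ[b/a](S) ⋈[h=g] ρ[g/h](S)) → 7
  σ[g<3]((ρ[b/a](S) ⋈[h=g] ρ[g/h](S))) → 1
  π[b](σ[g<3]((ρ[b/a](S) ⋈[h=g] ρ[g/h](S)))) → 1
E2 stepwise |·|:
  S → 5
  ρ[b/a](S) → 5
  S → 5
  ρ[g/h](S) → 5
  (ρ[b/a](S) ⋈[h=g] ρ[g/h](S)) → 7
  σ[g>=3]((ρ[b/a](S) ⋈[h=g] ρ[g/h](S))) → 6
  π[b](σ[g>=3]((ρ[b/a](S) ⋈[h=g] ρ[g/h](S)))) → 6

E1 result:
b
2
E2 result:
b
3
3
3
3
3
9
Witness: (2,) appears 1× in E1 but 0× in E2.

no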